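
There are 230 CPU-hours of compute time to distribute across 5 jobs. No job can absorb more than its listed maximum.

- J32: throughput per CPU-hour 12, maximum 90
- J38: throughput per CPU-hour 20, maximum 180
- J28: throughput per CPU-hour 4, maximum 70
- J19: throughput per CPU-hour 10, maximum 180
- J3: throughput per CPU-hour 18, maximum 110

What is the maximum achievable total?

4500

Order the jobs by throughput per CPU-hour: J38 20 > J3 18 > J32 12 > J19 10 > J28 4.
J38: +180 to 180 (cap) ; 50 left.
J3 has room for 110 but only 50 remain, so it gets 50.
Total = 20×180 + 18×50 = 4500.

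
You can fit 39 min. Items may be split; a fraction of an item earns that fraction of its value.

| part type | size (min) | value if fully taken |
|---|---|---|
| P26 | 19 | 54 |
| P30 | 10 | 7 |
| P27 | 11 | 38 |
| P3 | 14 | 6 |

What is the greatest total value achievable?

Rank by value-to-size ratio: P27 38/11≈3.45, P26 54/19≈2.84, P30 7/10≈0.7, P3 6/14≈0.429.
P27: take in full, 11 min for value 38 ; 28 left.
P26: take in full, 19 min for value 54 ; 9 left.
Only 9 min remain; take 9/10 of P30 for value 7×9/10 = 6.3.
Total value = 98.3.

98.3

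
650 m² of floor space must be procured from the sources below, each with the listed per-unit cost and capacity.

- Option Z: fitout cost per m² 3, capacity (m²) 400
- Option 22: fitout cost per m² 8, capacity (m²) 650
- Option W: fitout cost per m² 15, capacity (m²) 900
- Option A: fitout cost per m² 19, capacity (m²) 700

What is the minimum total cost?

3200

Cheapest first:
Take 400 from Option Z at 3 ; need 250 more.
Take 250 from Option 22 at 8 to finish.
Option W, Option A: unused.
Cost = 400×3 + 250×8 = 3200.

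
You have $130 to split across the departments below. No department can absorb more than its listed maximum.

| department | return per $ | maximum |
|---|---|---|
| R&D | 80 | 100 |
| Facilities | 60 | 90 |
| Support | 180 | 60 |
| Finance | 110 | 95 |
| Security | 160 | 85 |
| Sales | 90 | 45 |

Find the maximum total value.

Order the departments by return per $: Support 180 > Security 160 > Finance 110 > Sales 90 > R&D 80 > Facilities 60.
Support takes 60 to reach its cap of 60 ; 70 left.
Security: +70 (room for 85) → 70. Pool exhausted.
Total = 180×60 + 160×70 = 22000.

22000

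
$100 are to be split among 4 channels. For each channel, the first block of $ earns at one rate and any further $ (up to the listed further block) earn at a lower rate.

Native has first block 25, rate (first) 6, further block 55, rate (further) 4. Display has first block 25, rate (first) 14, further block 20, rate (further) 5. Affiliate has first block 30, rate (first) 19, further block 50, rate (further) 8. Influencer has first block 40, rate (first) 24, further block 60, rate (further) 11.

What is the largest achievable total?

Order all 8 blocks by rate: Influencer/T1 24 > Affiliate/T1 19 > Display/T1 14 > Influencer/T2 11 > Affiliate/T2 8 > Native/T1 6 > Display/T2 5 > Native/T2 4.
Influencer T1 at 24: fill all 40 — 60 left.
Affiliate/T1 (19): +30 — 30 left.
Display/T1 (14): +25 — 5 left.
Influencer/T2: +5 of 60 at 11; pool empty.
Total = 24×40 + 19×30 + 14×25 + 11×5 = 1935.

1935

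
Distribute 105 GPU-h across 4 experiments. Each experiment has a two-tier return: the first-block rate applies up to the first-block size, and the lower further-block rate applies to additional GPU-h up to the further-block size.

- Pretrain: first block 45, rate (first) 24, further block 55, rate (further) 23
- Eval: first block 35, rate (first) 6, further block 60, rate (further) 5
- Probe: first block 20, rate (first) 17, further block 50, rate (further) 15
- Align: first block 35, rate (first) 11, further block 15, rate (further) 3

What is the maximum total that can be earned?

Order all 8 blocks by rate: Pretrain/first 24 > Pretrain/second 23 > Probe/first 17 > Probe/second 15 > Align/first 11 > Eval/first 6 > Eval/second 5 > Align/second 3.
Pretrain first at 24: fill all 45 — 60 left.
Fill Pretrain second block (55 at 23) — 5 left.
Probe/first: +5 of 20 at 17; pool empty.
Total = 24×45 + 23×55 + 17×5 = 2430.

2430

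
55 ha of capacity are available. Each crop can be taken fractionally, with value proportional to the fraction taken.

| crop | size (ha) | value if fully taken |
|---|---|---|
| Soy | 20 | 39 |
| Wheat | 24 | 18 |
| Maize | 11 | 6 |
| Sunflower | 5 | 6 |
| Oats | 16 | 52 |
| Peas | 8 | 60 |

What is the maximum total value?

161.5

Rank by value-to-size ratio: Peas 60/8≈7.5, Oats 52/16≈3.25, Soy 39/20≈1.95, Sunflower 6/5≈1.2, Wheat 18/24≈0.75, Maize 6/11≈0.545.
All 8 ha of Peas fit (value 60) → 47 remain.
All 16 ha of Oats fit (value 52) → 31 remain.
All 20 ha of Soy fit (value 39) → 11 remain.
Sunflower: take in full, 5 ha for value 6 → 6 left.
6 ha left: a 6/24 share of Wheat gives 18×6/24 = 4.5.
Total value = 161.5.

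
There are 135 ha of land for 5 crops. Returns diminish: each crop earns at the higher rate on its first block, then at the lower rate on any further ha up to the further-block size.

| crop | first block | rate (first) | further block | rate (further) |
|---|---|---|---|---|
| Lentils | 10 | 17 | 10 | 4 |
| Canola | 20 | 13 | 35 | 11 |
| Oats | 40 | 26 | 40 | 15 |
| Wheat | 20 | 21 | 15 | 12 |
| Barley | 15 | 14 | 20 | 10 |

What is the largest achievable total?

Order all 10 blocks by rate: Oats/tier1 26 > Wheat/tier1 21 > Lentils/tier1 17 > Oats/tier2 15 > Barley/tier1 14 > Canola/tier1 13 > Wheat/tier2 12 > Canola/tier2 11 > Barley/tier2 10 > Lentils/tier2 4.
Oats/tier1 (26): +40 ; 95 left.
Fill Wheat tier1 block (20 at 21) ; 75 left.
Fill Lentils tier1 block (10 at 17) ; 65 left.
Fill Oats tier2 block (40 at 15) ; 25 left.
Barley tier1 at 14: fill all 15 ; 10 left.
Canola tier1 at 13: only 10 left, fill 10.
Total = 26×40 + 21×20 + 17×10 + 15×40 + 14×15 + 13×10 = 2570.

2570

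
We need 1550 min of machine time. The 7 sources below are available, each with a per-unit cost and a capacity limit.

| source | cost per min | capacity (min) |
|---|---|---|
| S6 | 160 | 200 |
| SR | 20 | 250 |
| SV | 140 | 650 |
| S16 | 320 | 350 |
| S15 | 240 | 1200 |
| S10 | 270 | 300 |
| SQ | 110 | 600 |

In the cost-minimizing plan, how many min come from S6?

Use sources in increasing cost order.
SR (20): use full 250 → 1300 min to go.
Take 600 from SQ at 110 → need 700 more.
SV (140): use full 650 → 50 min to go.
S6 (160): take the remaining 50 → done.
S15, S10, S16: unused.

50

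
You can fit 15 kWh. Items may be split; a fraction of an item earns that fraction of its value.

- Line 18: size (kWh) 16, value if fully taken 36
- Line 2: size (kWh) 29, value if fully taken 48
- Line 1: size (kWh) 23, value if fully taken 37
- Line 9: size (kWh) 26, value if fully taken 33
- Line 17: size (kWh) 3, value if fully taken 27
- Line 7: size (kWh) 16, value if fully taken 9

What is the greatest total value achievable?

Best value per unit of size first: Line 17 27/3≈9, Line 18 36/16≈2.25, Line 2 48/29≈1.66, Line 1 37/23≈1.61, Line 9 33/26≈1.27, Line 7 9/16≈0.562.
Line 17: take in full, 3 kWh for value 27 — 12 left.
Fill the last 12 kWh with part of Line 18: 12/16 of it earns 27.
Total value = 54.

54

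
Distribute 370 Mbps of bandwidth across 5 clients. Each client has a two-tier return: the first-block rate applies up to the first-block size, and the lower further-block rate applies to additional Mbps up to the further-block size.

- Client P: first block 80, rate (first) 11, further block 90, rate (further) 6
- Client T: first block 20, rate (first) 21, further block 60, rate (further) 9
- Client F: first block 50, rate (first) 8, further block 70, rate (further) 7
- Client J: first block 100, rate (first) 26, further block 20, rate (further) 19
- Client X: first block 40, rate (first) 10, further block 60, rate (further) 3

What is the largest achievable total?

Order all 10 blocks by rate: Client J/T1 26 > Client T/T1 21 > Client J/T2 19 > Client P/T1 11 > Client X/T1 10 > Client T/T2 9 > Client F/T1 8 > Client F/T2 7 > Client P/T2 6 > Client X/T2 3.
Client J/T1 (26): +100 — 270 left.
Fill Client T T1 block (20 at 21) — 250 left.
Client J T2 at 19: fill all 20 — 230 left.
Fill Client P T1 block (80 at 11) — 150 left.
Client X/T1 (10): +40 — 110 left.
Fill Client T T2 block (60 at 9) — 50 left.
Fill Client F T1 block (50 at 8) — 0 left.
Total = 26×100 + 21×20 + 19×20 + 11×80 + 10×40 + 9×60 + 8×50 = 5620.

5620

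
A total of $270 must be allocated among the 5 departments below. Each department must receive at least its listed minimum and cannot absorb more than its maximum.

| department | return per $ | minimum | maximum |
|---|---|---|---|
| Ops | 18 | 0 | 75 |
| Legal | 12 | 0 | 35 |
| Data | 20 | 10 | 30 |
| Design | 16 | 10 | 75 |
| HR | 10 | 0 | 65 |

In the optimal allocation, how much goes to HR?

Meeting every minimum uses 0+0+10+10+0 = 20 $, leaving 250.
Rank by return per $: Data 20 > Ops 18 > Design 16 > Legal 12 > HR 10.
Give Data 20 more to hit its cap of 30 — 230 left.
Ops: +75 to 75 (cap) — 155 left.
Design: +65 to 75 (cap) — 90 left.
Give Legal 35 more to hit its cap of 35 — 55 left.
Only 55 left; HR takes them to reach 55.

55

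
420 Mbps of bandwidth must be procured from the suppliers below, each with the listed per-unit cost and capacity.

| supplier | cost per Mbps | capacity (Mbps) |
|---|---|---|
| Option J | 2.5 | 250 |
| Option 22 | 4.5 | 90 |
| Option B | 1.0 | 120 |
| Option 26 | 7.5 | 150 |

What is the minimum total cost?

Fill from the cheapest supplier first.
Take 120 from Option B at 1.0 — need 300 more.
Option J (2.5): use full 250 — 50 Mbps to go.
Option 22 at 4.5: take 50 of its 90 — requirement met.
Option 26: unused.
Cost = 120×1.0 + 250×2.5 + 50×4.5 = 970.

970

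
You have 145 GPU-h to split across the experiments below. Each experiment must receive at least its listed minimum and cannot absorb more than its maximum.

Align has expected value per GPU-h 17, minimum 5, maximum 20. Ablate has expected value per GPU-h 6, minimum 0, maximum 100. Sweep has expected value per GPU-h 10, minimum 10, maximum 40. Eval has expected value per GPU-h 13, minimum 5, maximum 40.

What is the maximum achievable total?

Meeting every minimum uses 5+0+10+5 = 20 GPU-h, leaving 125.
Highest expected value per GPU-h first: Align 17 > Eval 13 > Sweep 10 > Ablate 6.
Align: +15 to 20 (cap) — 110 left.
Give Eval 35 more to hit its cap of 40 — 75 left.
Sweep: +30 to 40 (cap) — 45 left.
Only 45 left; Ablate takes them to reach 45.
Total = 17×20 + 6×45 + 10×40 + 13×40 = 1530.

1530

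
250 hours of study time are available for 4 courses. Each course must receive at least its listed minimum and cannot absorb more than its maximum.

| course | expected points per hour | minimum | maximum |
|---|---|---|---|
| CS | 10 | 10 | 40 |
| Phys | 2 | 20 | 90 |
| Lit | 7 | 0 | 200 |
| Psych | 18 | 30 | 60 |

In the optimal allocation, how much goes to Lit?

130

Meeting every minimum uses 10+20+0+30 = 60 hours, leaving 190.
Rank by expected points per hour: Psych 18 > CS 10 > Lit 7 > Phys 2.
Psych: +30 to 60 (cap) — 160 left.
CS takes 30 more to reach its cap of 40 — 130 left.
Lit: +130 (room for 200) → 130. Pool exhausted.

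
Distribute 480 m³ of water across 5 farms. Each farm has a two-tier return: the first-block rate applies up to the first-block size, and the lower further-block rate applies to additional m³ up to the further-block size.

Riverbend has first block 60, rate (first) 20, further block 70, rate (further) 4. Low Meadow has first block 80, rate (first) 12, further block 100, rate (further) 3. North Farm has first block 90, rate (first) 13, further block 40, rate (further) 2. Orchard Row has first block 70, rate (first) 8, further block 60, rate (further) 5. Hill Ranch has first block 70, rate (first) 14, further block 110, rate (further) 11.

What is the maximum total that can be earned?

Treat each block as its own option and order by rate: Riverbend/first 20 > Hill Ranch/first 14 > North Farm/first 13 > Low Meadow/first 12 > Hill Ranch/second 11 > Orchard Row/first 8 > Orchard Row/second 5 > Riverbend/second 4 > Low Meadow/second 3 > North Farm/second 2.
Fill Riverbend first block (60 at 20) — 420 left.
Hill Ranch/first (14): +70 — 350 left.
North Farm first at 13: fill all 90 — 260 left.
Low Meadow/first (12): +80 — 180 left.
Hill Ranch second at 11: fill all 110 — 70 left.
Fill Orchard Row first block (70 at 8) — 0 left.
Total = 20×60 + 14×70 + 13×90 + 12×80 + 11×110 + 8×70 = 6080.

6080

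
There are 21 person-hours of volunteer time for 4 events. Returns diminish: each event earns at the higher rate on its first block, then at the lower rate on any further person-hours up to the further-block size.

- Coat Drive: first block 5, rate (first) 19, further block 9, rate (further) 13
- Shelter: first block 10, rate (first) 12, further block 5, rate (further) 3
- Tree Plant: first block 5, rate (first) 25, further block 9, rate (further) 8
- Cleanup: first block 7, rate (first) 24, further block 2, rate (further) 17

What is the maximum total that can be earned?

448

Treat each block as its own option and order by rate: Tree Plant/first 25 > Cleanup/first 24 > Coat Drive/first 19 > Cleanup/second 17 > Coat Drive/second 13 > Shelter/first 12 > Tree Plant/second 8 > Shelter/second 3.
Tree Plant first at 25: fill all 5 — 16 left.
Cleanup first at 24: fill all 7 — 9 left.
Coat Drive first at 19: fill all 5 — 4 left.
Cleanup second at 17: fill all 2 — 2 left.
2 remain; put them into Coat Drive second at 13.
Total = 25×5 + 24×7 + 19×5 + 17×2 + 13×2 = 448.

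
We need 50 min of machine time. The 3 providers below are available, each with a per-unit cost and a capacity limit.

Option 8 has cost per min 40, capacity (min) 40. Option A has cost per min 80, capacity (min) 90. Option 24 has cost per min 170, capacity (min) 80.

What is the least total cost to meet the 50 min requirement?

2400

Use providers in increasing cost order.
Take 40 from Option 8 at 40 → need 10 more.
Option A (80): take the remaining 10 → done.
Option 24: unused.
Cost = 40×40 + 10×80 = 2400.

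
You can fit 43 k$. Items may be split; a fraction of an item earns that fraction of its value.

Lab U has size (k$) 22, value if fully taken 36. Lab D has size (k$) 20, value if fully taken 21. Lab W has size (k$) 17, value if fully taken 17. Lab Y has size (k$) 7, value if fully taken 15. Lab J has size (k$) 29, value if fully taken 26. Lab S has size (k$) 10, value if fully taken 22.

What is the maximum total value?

Best value per unit of size first: Lab S 22/10≈2.2, Lab Y 15/7≈2.14, Lab U 36/22≈1.64, Lab D 21/20≈1.05, Lab W 17/17≈1, Lab J 26/29≈0.897.
Lab S: take in full, 10 k$ for value 22 ; 33 left.
Lab Y: take in full, 7 k$ for value 15 ; 26 left.
Take all of Lab U (22 k$, value 36) ; 4 k$ left.
4 k$ left: a 4/20 share of Lab D gives 21×4/20 = 4.2.
Total value = 77.2.

77.2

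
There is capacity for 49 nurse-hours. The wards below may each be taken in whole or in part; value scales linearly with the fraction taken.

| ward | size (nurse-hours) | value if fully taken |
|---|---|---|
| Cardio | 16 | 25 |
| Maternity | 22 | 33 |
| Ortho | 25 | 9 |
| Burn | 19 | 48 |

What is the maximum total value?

Best value per unit of size first: Burn 48/19≈2.53, Cardio 25/16≈1.56, Maternity 33/22≈1.5, Ortho 9/25≈0.36.
Take all of Burn (19 nurse-hours, value 48) ; 30 nurse-hours left.
Cardio: take in full, 16 nurse-hours for value 25 ; 14 left.
Only 14 nurse-hours remain; take 14/22 of Maternity for value 33×14/22 = 21.
Total value = 94.

94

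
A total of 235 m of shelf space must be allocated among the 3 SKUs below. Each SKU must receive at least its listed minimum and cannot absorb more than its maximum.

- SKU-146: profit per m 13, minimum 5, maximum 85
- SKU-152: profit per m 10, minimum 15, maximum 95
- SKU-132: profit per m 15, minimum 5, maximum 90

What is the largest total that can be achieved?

3055

Meeting every minimum uses 5+15+5 = 25 m, leaving 210.
Highest profit per m first: SKU-132 15 > SKU-146 13 > SKU-152 10.
SKU-132: +85 to 90 (cap) → 125 left.
SKU-146 takes 80 more to reach its cap of 85 → 45 left.
SKU-152 has room for 80 more but only 45 remain, so it gets 60.
Total = 13×85 + 10×60 + 15×90 = 3055.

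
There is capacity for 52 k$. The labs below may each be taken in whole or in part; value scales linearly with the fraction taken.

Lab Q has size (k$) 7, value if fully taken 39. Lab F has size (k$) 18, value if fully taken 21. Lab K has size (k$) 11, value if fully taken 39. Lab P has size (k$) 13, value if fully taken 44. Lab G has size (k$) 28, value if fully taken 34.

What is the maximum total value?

Best value per unit of size first: Lab Q 39/7≈5.57, Lab K 39/11≈3.55, Lab P 44/13≈3.38, Lab G 34/28≈1.21, Lab F 21/18≈1.17.
Lab Q: take in full, 7 k$ for value 39 — 45 left.
Take all of Lab K (11 k$, value 39) — 34 k$ left.
Lab P: take in full, 13 k$ for value 44 — 21 left.
21 k$ left: a 21/28 share of Lab G gives 34×21/28 = 25.5.
Total value = 147.5.

147.5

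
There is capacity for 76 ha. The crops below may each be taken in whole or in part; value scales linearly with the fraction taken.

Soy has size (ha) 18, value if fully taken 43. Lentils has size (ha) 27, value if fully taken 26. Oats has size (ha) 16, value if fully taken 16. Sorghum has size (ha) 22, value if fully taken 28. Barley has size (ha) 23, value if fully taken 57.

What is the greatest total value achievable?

141

Best value per unit of size first: Barley 57/23≈2.48, Soy 43/18≈2.39, Sorghum 28/22≈1.27, Oats 16/16≈1, Lentils 26/27≈0.963.
Take all of Barley (23 ha, value 57) ; 53 ha left.
All 18 ha of Soy fit (value 43) ; 35 remain.
Sorghum: take in full, 22 ha for value 28 ; 13 left.
Only 13 ha remain; take 13/16 of Oats for value 16×13/16 = 13.
Total value = 141.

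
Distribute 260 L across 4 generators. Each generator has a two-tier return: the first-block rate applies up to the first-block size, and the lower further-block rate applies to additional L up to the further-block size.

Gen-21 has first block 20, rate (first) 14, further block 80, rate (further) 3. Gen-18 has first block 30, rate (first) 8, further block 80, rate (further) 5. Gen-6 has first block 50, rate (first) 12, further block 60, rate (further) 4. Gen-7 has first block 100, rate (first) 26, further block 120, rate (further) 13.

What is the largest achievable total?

Treat each block as its own option and order by rate: Gen-7/T1 26 > Gen-21/T1 14 > Gen-7/T2 13 > Gen-6/T1 12 > Gen-18/T1 8 > Gen-18/T2 5 > Gen-6/T2 4 > Gen-21/T2 3.
Fill Gen-7 T1 block (100 at 26) → 160 left.
Gen-21/T1 (14): +20 → 140 left.
Gen-7 T2 at 13: fill all 120 → 20 left.
Gen-6/T1: +20 of 50 at 12; pool empty.
Total = 26×100 + 14×20 + 13×120 + 12×20 = 4680.

4680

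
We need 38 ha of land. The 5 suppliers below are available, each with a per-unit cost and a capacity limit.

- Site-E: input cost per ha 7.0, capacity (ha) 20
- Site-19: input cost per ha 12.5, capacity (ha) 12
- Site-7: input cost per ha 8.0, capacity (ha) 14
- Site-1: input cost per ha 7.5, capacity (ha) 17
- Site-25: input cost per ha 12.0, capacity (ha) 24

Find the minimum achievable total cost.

Fill from the cheapest supplier first.
Site-E (7.0): use full 20 ; 18 ha to go.
Site-1 at 7.5: take all 17 ha ; 1 still needed.
Site-7 (8.0): take the remaining 1 ; done.
Site-25, Site-19: unused.
Cost = 20×7.0 + 17×7.5 + 1×8.0 = 275.5.

275.5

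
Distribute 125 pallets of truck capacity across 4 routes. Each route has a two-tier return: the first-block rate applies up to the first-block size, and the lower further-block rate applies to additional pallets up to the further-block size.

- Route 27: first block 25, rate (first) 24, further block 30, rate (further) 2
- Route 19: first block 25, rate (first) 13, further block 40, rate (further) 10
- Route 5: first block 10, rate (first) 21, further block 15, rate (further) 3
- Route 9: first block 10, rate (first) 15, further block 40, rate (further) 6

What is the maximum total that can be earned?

Rank every tier by rate: Route 27/T1 24 > Route 5/T1 21 > Route 9/T1 15 > Route 19/T1 13 > Route 19/T2 10 > Route 9/T2 6 > Route 5/T2 3 > Route 27/T2 2.
Fill Route 27 T1 block (25 at 24) — 100 left.
Route 5/T1 (21): +10 — 90 left.
Route 9 T1 at 15: fill all 10 — 80 left.
Fill Route 19 T1 block (25 at 13) — 55 left.
Route 19/T2 (10): +40 — 15 left.
15 remain; put them into Route 9 T2 at 6.
Total = 24×25 + 21×10 + 15×10 + 13×25 + 10×40 + 6×15 = 1775.

1775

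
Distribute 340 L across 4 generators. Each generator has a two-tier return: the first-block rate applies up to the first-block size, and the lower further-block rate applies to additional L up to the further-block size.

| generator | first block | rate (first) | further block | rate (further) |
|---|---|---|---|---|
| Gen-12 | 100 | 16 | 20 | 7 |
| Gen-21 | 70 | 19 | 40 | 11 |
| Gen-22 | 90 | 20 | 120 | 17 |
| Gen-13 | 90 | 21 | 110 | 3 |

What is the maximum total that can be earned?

6550

Order all 8 blocks by rate: Gen-13/T1 21 > Gen-22/T1 20 > Gen-21/T1 19 > Gen-22/T2 17 > Gen-12/T1 16 > Gen-21/T2 11 > Gen-12/T2 7 > Gen-13/T2 3.
Gen-13 T1 at 21: fill all 90 — 250 left.
Gen-22/T1 (20): +90 — 160 left.
Gen-21 T1 at 19: fill all 70 — 90 left.
Gen-22 T2 at 17: only 90 left, fill 90.
Total = 21×90 + 20×90 + 19×70 + 17×90 = 6550.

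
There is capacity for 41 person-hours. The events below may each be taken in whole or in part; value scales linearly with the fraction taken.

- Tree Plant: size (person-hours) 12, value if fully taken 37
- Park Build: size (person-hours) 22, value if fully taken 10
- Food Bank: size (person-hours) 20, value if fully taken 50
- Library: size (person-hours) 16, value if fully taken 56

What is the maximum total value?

125.5

Best value per unit of size first: Library 56/16≈3.5, Tree Plant 37/12≈3.08, Food Bank 50/20≈2.5, Park Build 10/22≈0.455.
Library: take in full, 16 person-hours for value 56 ; 25 left.
All 12 person-hours of Tree Plant fit (value 37) ; 13 remain.
Fill the last 13 person-hours with part of Food Bank: 13/20 of it earns 32.5.
Total value = 125.5.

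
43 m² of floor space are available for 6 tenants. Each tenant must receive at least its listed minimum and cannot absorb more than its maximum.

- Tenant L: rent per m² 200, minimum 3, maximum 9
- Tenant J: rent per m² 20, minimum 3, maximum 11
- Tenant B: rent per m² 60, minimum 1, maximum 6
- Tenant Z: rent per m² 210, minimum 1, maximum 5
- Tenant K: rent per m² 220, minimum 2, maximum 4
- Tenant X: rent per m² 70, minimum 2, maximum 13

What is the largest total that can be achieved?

Meeting every minimum uses 3+3+1+1+2+2 = 12 m², leaving 31.
Order the tenants by rent per m²: Tenant K 220 > Tenant Z 210 > Tenant L 200 > Tenant X 70 > Tenant B 60 > Tenant J 20.
Tenant K: +2 to 4 (cap) → 29 left.
Tenant Z: +4 to 5 (cap) → 25 left.
Tenant L takes 6 more to reach its cap of 9 → 19 left.
Give Tenant X 11 more to hit its cap of 13 → 8 left.
Tenant B takes 5 more to reach its cap of 6 → 3 left.
Tenant J: +3 (room for 8) → 6. Pool exhausted.
Total = 200×9 + 20×6 + 60×6 + 210×5 + 220×4 + 70×13 = 5120.

5120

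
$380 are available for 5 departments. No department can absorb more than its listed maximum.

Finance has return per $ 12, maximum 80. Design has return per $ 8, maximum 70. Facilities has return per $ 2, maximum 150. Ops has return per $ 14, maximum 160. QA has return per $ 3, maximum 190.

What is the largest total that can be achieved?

3970

Highest return per $ first: Ops 14 > Finance 12 > Design 8 > QA 3 > Facilities 2.
Ops: +160 to 160 (cap) — 220 left.
Finance: +80 to 80 (cap) — 140 left.
Give Design 70 to hit its cap of 70 — 70 left.
QA has room for 190 but only 70 remain, so it gets 70.
Total = 12×80 + 8×70 + 14×160 + 3×70 = 3970.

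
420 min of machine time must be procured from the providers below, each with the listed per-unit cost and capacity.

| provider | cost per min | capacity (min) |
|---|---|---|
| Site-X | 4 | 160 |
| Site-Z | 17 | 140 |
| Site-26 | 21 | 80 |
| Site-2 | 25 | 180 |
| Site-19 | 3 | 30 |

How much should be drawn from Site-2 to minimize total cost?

Fill from the cheapest provider first.
Take 30 from Site-19 at 3 → need 390 more.
Site-X (4): use full 160 → 230 min to go.
Site-Z (17): use full 140 → 90 min to go.
Site-26 (21): use full 80 → 10 min to go.
Site-2 (25): take the remaining 10 → done.

10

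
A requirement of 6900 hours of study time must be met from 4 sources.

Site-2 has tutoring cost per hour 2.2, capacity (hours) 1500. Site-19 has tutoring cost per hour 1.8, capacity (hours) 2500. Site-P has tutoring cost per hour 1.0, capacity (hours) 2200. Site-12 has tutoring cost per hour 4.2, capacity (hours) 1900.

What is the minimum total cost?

Use sources in increasing cost order.
Site-P at 1.0: take all 2200 hours — 4700 still needed.
Take 2500 from Site-19 at 1.8 — need 2200 more.
Site-2 (2.2): use full 1500 — 700 hours to go.
Site-12 at 4.2: take 700 of its 1900 — requirement met.
Cost = 2200×1.0 + 2500×1.8 + 1500×2.2 + 700×4.2 = 12940.

12940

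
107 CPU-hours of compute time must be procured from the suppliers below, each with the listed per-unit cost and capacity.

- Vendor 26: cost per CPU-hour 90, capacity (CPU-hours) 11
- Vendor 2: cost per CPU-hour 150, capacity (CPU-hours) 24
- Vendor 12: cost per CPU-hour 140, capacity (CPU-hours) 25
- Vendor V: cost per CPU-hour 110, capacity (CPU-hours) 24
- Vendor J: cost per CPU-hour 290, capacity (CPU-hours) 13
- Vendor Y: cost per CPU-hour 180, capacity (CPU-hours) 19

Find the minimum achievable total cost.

15310

Fill from the cheapest supplier first.
Vendor 26 (90): use full 11 → 96 CPU-hours to go.
Take 24 from Vendor V at 110 → need 72 more.
Take 25 from Vendor 12 at 140 → need 47 more.
Vendor 2 at 150: take all 24 CPU-hours → 23 still needed.
Vendor Y at 180: take all 19 CPU-hours → 4 still needed.
Vendor J at 290: take 4 of its 13 → requirement met.
Cost = 11×90 + 24×110 + 25×140 + 24×150 + 19×180 + 4×290 = 15310.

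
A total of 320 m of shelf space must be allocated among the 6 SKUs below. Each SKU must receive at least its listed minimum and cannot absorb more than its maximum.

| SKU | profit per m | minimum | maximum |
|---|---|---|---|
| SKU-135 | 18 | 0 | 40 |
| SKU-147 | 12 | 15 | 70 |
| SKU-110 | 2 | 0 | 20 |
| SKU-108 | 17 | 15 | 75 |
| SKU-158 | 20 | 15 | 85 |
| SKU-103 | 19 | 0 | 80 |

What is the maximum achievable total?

5695

Meeting every minimum uses 0+15+0+15+15+0 = 45 m, leaving 275.
Order the SKUs by profit per m: SKU-158 20 > SKU-103 19 > SKU-135 18 > SKU-108 17 > SKU-147 12 > SKU-110 2.
SKU-158 takes 70 more to reach its cap of 85 → 205 left.
SKU-103 takes 80 more to reach its cap of 80 → 125 left.
SKU-135: +40 to 40 (cap) → 85 left.
SKU-108: +60 to 75 (cap) → 25 left.
SKU-147 has room for 55 more but only 25 remain, so it gets 40.
Total = 18×40 + 12×40 + 17×75 + 20×85 + 19×80 = 5695.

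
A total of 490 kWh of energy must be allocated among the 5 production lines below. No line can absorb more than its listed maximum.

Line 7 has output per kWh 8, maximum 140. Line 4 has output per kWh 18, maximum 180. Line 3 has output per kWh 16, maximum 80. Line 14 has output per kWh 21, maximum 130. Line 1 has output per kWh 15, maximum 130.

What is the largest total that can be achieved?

Order the production lines by output per kWh: Line 14 21 > Line 4 18 > Line 3 16 > Line 1 15 > Line 7 8.
Give Line 14 130 to hit its cap of 130 ; 360 left.
Give Line 4 180 to hit its cap of 180 ; 180 left.
Give Line 3 80 to hit its cap of 80 ; 100 left.
Line 1 has room for 130 but only 100 remain, so it gets 100.
Total = 18×180 + 16×80 + 21×130 + 15×100 = 8750.

8750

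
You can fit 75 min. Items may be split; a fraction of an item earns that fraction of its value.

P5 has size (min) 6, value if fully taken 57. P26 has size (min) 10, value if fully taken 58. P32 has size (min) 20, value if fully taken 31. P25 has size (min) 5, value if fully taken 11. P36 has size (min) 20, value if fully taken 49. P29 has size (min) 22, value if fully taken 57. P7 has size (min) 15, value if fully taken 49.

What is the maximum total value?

Rank by value-to-size ratio: P5 57/6≈9.5, P26 58/10≈5.8, P7 49/15≈3.27, P29 57/22≈2.59, P36 49/20≈2.45, P25 11/5≈2.2, P32 31/20≈1.55.
Take all of P5 (6 min, value 57) → 69 min left.
P26: take in full, 10 min for value 58 → 59 left.
Take all of P7 (15 min, value 49) → 44 min left.
Take all of P29 (22 min, value 57) → 22 min left.
Take all of P36 (20 min, value 49) → 2 min left.
2 min left: a 2/5 share of P25 gives 11×2/5 = 4.4.
Total value = 274.4.

274.4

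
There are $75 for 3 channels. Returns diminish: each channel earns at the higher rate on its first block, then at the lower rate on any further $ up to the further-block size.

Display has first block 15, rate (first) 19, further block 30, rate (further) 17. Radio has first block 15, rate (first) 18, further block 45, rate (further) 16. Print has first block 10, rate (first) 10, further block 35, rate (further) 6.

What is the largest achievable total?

1305

Order all 6 blocks by rate: Display/first 19 > Radio/first 18 > Display/second 17 > Radio/second 16 > Print/first 10 > Print/second 6.
Display first at 19: fill all 15 — 60 left.
Fill Radio first block (15 at 18) — 45 left.
Display second at 17: fill all 30 — 15 left.
15 remain; put them into Radio second at 16.
Total = 19×15 + 18×15 + 17×30 + 16×15 = 1305.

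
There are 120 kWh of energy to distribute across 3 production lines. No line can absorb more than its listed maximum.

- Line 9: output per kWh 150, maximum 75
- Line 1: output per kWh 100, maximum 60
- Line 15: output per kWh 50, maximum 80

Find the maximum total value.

15750

Rank by output per kWh: Line 9 150 > Line 1 100 > Line 15 50.
Line 9 takes 75 to reach its cap of 75 — 45 left.
Only 45 left; Line 1 takes them to reach 45.
Total = 150×75 + 100×45 = 15750.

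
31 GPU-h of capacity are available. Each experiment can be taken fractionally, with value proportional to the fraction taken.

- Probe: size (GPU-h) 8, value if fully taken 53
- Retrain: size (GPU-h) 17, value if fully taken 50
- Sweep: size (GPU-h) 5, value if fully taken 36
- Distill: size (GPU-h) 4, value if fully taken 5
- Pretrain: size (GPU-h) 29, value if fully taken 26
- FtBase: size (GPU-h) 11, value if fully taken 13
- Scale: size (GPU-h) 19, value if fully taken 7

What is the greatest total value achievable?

Best value per unit of size first: Sweep 36/5≈7.2, Probe 53/8≈6.62, Retrain 50/17≈2.94, Distill 5/4≈1.25, FtBase 13/11≈1.18, Pretrain 26/29≈0.897, Scale 7/19≈0.368.
All 5 GPU-h of Sweep fit (value 36) ; 26 remain.
All 8 GPU-h of Probe fit (value 53) ; 18 remain.
Retrain: take in full, 17 GPU-h for value 50 ; 1 left.
Fill the last 1 GPU-h with part of Distill: 1/4 of it earns 1.25.
Total value = 140.25.

140.25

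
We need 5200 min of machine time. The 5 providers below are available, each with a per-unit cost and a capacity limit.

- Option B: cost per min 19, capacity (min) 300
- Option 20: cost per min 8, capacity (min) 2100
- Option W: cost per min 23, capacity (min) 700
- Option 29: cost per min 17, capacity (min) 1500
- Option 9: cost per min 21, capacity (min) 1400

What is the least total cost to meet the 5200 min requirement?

75300

Use providers in increasing cost order.
Option 20 at 8: take all 2100 min → 3100 still needed.
Option 29 at 17: take all 1500 min → 1600 still needed.
Take 300 from Option B at 19 → need 1300 more.
Option 9 (21): take the remaining 1300 → done.
Option W: unused.
Cost = 2100×8 + 1500×17 + 300×19 + 1300×21 = 75300.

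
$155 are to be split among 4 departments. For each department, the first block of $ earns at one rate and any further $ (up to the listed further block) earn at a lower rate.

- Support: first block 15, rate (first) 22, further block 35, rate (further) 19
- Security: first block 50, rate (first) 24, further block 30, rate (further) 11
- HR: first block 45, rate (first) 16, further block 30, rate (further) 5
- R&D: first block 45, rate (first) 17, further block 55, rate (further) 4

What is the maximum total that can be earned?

3120

Order all 8 blocks by rate: Security/tier1 24 > Support/tier1 22 > Support/tier2 19 > R&D/tier1 17 > HR/tier1 16 > Security/tier2 11 > HR/tier2 5 > R&D/tier2 4.
Fill Security tier1 block (50 at 24) ; 105 left.
Support tier1 at 22: fill all 15 ; 90 left.
Fill Support tier2 block (35 at 19) ; 55 left.
R&D/tier1 (17): +45 ; 10 left.
HR/tier1: +10 of 45 at 16; pool empty.
Total = 24×50 + 22×15 + 19×35 + 17×45 + 16×10 = 3120.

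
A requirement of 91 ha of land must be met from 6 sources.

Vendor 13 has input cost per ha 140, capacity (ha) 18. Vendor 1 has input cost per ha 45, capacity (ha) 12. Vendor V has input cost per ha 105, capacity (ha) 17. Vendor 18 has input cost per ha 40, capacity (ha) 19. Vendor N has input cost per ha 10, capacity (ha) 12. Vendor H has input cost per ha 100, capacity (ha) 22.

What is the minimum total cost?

Fill from the cheapest source first.
Take 12 from Vendor N at 10 → need 79 more.
Take 19 from Vendor 18 at 40 → need 60 more.
Vendor 1 at 45: take all 12 ha → 48 still needed.
Vendor H (100): use full 22 → 26 ha to go.
Vendor V (105): use full 17 → 9 ha to go.
Take 9 from Vendor 13 at 140 to finish.
Cost = 12×10 + 19×40 + 12×45 + 22×100 + 17×105 + 9×140 = 6665.

6665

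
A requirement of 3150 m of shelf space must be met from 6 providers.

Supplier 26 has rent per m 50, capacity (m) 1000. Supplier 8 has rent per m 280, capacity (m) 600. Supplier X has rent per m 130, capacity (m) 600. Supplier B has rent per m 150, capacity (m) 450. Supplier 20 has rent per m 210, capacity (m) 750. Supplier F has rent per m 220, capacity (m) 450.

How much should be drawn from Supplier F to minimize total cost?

350

Fill from the cheapest provider first.
Supplier 26 at 50: take all 1000 m → 2150 still needed.
Take 600 from Supplier X at 130 → need 1550 more.
Take 450 from Supplier B at 150 → need 1100 more.
Supplier 20 (210): use full 750 → 350 m to go.
Supplier F (220): take the remaining 350 → done.
Supplier 8: unused.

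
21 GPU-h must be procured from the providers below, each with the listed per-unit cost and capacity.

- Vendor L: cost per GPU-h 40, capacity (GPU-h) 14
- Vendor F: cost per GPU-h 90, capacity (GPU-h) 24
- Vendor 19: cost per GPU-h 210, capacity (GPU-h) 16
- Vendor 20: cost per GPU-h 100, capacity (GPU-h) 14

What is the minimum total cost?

Cheapest first:
Vendor L at 40: take all 14 GPU-h — 7 still needed.
Vendor F (90): take the remaining 7 — done.
Vendor 20, Vendor 19: unused.
Cost = 14×40 + 7×90 = 1190.

1190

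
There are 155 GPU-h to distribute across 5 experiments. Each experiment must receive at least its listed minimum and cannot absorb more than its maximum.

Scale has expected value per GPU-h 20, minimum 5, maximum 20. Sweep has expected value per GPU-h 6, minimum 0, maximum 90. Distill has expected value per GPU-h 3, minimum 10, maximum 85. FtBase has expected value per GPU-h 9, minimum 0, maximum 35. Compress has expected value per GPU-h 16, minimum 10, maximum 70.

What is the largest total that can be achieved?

1985

Meeting every minimum uses 5+0+10+0+10 = 25 GPU-h, leaving 130.
Order the experiments by expected value per GPU-h: Scale 20 > Compress 16 > FtBase 9 > Sweep 6 > Distill 3.
Give Scale 15 more to hit its cap of 20 ; 115 left.
Compress: +60 to 70 (cap) ; 55 left.
FtBase: +35 to 35 (cap) ; 20 left.
Only 20 left; Sweep takes them to reach 20.
Total = 20×20 + 6×20 + 3×10 + 9×35 + 16×70 = 1985.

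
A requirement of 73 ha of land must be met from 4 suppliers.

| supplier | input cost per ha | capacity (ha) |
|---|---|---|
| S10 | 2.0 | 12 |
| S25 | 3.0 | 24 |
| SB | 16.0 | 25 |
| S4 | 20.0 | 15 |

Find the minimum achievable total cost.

Use suppliers in increasing cost order.
Take 12 from S10 at 2.0 — need 61 more.
S25 at 3.0: take all 24 ha — 37 still needed.
SB (16.0): use full 25 — 12 ha to go.
S4 at 20.0: take 12 of its 15 — requirement met.
Cost = 12×2.0 + 24×3.0 + 25×16.0 + 12×20.0 = 736.

736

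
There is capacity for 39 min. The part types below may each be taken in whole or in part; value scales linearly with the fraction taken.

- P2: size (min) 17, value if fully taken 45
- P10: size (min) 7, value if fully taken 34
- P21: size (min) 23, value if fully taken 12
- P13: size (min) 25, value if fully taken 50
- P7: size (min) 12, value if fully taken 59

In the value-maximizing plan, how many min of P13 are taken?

Sort by value density: P7 59/12≈4.92, P10 34/7≈4.86, P2 45/17≈2.65, P13 50/25≈2, P21 12/23≈0.522.
P7: take in full, 12 min for value 59 ; 27 left.
P10: take in full, 7 min for value 34 ; 20 left.
Take all of P2 (17 min, value 45) ; 3 min left.
Fill the last 3 min with part of P13: 3/25 of it earns 6.

3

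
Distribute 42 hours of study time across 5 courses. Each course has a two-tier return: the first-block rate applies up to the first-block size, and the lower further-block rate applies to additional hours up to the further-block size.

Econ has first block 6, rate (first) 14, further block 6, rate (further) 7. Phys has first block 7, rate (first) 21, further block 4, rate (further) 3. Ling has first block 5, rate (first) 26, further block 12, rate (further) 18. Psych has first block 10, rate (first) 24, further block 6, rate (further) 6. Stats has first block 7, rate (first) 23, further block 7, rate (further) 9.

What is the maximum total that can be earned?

Treat each block as its own option and order by rate: Ling/first 26 > Psych/first 24 > Stats/first 23 > Phys/first 21 > Ling/second 18 > Econ/first 14 > Stats/second 9 > Econ/second 7 > Psych/second 6 > Phys/second 3.
Ling first at 26: fill all 5 — 37 left.
Psych first at 24: fill all 10 — 27 left.
Fill Stats first block (7 at 23) — 20 left.
Fill Phys first block (7 at 21) — 13 left.
Ling/second (18): +12 — 1 left.
Econ first at 14: only 1 left, fill 1.
Total = 26×5 + 24×10 + 23×7 + 21×7 + 18×12 + 14×1 = 908.

908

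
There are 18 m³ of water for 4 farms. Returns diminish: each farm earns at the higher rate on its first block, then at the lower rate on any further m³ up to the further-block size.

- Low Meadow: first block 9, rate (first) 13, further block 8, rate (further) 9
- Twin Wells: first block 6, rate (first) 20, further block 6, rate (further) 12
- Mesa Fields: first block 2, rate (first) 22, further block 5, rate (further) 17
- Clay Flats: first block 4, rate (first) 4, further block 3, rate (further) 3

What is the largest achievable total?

314

Rank every tier by rate: Mesa Fields/first 22 > Twin Wells/first 20 > Mesa Fields/second 17 > Low Meadow/first 13 > Twin Wells/second 12 > Low Meadow/second 9 > Clay Flats/first 4 > Clay Flats/second 3.
Mesa Fields/first (22): +2 → 16 left.
Twin Wells first at 20: fill all 6 → 10 left.
Mesa Fields second at 17: fill all 5 → 5 left.
Low Meadow/first: +5 of 9 at 13; pool empty.
Total = 22×2 + 20×6 + 17×5 + 13×5 = 314.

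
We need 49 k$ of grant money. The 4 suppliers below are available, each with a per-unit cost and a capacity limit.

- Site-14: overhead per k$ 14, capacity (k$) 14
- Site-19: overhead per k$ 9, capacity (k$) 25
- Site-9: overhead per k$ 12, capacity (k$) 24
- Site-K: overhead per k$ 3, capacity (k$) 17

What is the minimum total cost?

Use suppliers in increasing cost order.
Site-K at 3: take all 17 k$ → 32 still needed.
Site-19 at 9: take all 25 k$ → 7 still needed.
Take 7 from Site-9 at 12 to finish.
Site-14: unused.
Cost = 17×3 + 25×9 + 7×12 = 360.

360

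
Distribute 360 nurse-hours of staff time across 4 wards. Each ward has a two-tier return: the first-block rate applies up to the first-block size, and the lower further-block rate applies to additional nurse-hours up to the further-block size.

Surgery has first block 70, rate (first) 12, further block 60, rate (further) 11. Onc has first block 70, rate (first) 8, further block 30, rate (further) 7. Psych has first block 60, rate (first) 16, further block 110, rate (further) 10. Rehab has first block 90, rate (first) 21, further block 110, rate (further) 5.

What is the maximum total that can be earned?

Rank every tier by rate: Rehab/T1 21 > Psych/T1 16 > Surgery/T1 12 > Surgery/T2 11 > Psych/T2 10 > Onc/T1 8 > Onc/T2 7 > Rehab/T2 5.
Rehab/T1 (21): +90 → 270 left.
Psych/T1 (16): +60 → 210 left.
Surgery T1 at 12: fill all 70 → 140 left.
Surgery T2 at 11: fill all 60 → 80 left.
80 remain; put them into Psych T2 at 10.
Total = 21×90 + 16×60 + 12×70 + 11×60 + 10×80 = 5150.

5150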